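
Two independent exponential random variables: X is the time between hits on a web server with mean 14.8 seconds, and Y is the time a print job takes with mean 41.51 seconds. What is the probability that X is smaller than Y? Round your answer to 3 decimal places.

0.737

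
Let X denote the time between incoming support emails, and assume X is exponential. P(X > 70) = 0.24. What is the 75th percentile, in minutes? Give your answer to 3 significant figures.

e^(−λ·70) = 0.24 ⇒ λ = −ln(0.24)/70 = 0.0203874.
75th percentile: 1 − e^(−λt) = 0.75, t = −ln(0.25)/λ = 67.9977 minutes.

68.0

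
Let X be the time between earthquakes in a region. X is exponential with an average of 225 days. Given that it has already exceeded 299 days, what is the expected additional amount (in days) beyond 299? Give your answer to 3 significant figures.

225

The rate is λ = 1/225 = 0.00444444 per day.
By memorylessness, the remaining amount past any threshold is again Exp(λ) with mean 1/λ = 225 days.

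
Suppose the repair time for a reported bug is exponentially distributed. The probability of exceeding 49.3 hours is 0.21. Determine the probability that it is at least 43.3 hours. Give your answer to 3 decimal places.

0.254

e^(−λ·49.3) = 0.21 ⇒ λ = −ln(0.21)/49.3 = 0.0316561.
P(X > 43.3) = e^(−0.0316561·43.3) = e^(−1.3707) ≈ 0.254.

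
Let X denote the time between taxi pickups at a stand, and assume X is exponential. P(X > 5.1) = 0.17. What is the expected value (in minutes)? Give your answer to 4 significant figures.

2.878

e^(−λ·5.1) = 0.17 ⇒ λ = −ln(0.17)/5.1 = 0.347443.
Mean = 1/λ = 2.87817 minutes.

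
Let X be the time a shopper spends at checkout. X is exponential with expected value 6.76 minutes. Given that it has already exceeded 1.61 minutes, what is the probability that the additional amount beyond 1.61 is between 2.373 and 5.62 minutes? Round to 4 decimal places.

The rate is λ = 1/6.76 = 0.147929 per minute.
Memoryless: the residual past 1.61 is again Exp(λ).
P(2.373 < residual < 5.62) = e^(−λ·2.373) − e^(−λ·5.62) = 0.70396 − 0.43546 ≈ 0.2685.

0.2685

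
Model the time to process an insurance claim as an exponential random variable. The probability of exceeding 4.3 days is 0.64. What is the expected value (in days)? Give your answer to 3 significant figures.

9.64

e^(−λ·4.3) = 0.64 ⇒ λ = −ln(0.64)/4.3 = 0.103788.
Mean = 1/λ = 9.63505 days.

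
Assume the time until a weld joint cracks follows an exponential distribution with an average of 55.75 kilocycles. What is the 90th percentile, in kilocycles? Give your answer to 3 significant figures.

128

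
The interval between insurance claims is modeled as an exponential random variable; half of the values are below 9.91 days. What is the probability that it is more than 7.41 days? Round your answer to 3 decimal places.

For an exponential, median = ln(2)/λ, so λ = ln 2 / 9.91 = 0.0699442 per day.
P(X > 7.41) = e^(−λ·7.41) = e^(−0.51829) ≈ 0.596.

0.596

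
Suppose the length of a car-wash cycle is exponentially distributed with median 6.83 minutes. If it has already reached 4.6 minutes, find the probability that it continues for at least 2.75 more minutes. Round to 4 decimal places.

For an exponential, median = ln(2)/λ, so λ = ln 2 / 6.83 = 0.101486 per minute.
The exponential is memoryless, so the remaining time is again Exp(λ): the condition X > 4.6 is irrelevant.
P(X > 2.75) = e^(−0.27909) ≈ 0.7565.

0.7565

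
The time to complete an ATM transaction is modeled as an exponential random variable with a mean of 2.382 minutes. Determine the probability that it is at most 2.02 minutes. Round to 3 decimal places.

The rate is λ = 1/2.382 = 0.419815 per minute.
P(X ≤ 2.02) = 1 − e^(−λ·2.02) = 1 − e^(−0.84803) ≈ 0.572.

0.572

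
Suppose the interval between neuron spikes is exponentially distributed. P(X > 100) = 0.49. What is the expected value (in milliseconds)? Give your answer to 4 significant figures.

140.2

e^(−λ·100) = 0.49 ⇒ λ = −ln(0.49)/100 = 0.0071335.
Mean = 1/λ = 140.184 milliseconds.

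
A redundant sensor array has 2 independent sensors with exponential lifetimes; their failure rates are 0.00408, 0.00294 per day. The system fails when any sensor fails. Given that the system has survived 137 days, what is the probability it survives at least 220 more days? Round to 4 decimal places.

0.2134

Time to first failure ~ Exp(Σλ) with Σλ = 0.00702.
By memorylessness, P(T > 137+220 | T > 137) = P(T > 220) = e^(−0.00702·220) ≈ 0.2134.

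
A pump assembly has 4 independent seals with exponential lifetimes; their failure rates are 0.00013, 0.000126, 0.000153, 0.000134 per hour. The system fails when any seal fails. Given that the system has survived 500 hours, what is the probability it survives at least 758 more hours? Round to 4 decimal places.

Time to first failure ~ Exp(Σλ) with Σλ = 0.000543.
By memorylessness, P(T > 500+758 | T > 500) = P(T > 758) = e^(−0.000543·758) ≈ 0.6626.

0.6626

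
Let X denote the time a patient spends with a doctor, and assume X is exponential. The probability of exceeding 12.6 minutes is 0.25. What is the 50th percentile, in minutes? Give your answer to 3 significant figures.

e^(−λ·12.6) = 0.25 ⇒ λ = −ln(0.25)/12.6 = 0.110023.
50th percentile: 1 − e^(−λt) = 0.5, t = −ln(0.5)/λ = 6.3 minutes.

6.30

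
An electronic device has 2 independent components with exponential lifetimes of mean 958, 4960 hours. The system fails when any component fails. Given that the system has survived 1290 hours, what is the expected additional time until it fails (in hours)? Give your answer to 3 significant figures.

First-failure rate Σλ = 1/958 + 1/4960 = 0.00124545.
By memorylessness the expected residual is 1/Σλ = 802.92 hours, regardless of the 1290 already elapsed.

803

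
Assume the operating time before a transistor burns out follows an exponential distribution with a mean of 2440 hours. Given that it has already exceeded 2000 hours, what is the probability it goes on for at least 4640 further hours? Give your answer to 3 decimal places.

The rate is λ = 1/2440 = 0.000409836 per hour.
By the memoryless property, P(X > 2000+4640 | X > 2000) = P(X > 4640).
P(X > 4640) = e^(−1.9016) ≈ 0.149.

0.149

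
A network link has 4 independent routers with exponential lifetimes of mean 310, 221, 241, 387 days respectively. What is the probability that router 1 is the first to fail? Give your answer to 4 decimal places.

0.2227

Rates: λ_i = 1/mean_i → 0.00322581, 0.00452489, 0.00414938, 0.00258398; Σλ = 0.0144841.
P(router 1 first) = λ_1/Σλ = 0.00322581/0.0144841 ≈ 0.2227.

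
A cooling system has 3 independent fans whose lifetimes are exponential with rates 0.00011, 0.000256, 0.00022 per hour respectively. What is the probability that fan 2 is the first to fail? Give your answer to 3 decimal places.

The time to first failure is exponential with rate Σλ = 0.00011 + 0.000256 + 0.00022 = 0.000586.
P(fan 2 first) = λ_2/Σλ = 0.000256/0.000586 ≈ 0.437.

0.437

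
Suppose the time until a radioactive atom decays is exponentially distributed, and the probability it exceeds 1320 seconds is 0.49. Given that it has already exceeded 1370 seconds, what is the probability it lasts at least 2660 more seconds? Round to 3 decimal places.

0.238

From e^(−λ·1320) = 0.49, λ = −ln(0.49)/1320 = 0.000540417.
Memoryless: P(X > 1370+2660 | X > 1370) = P(X > 2660) = e^(−0.000540417·2660) ≈ 0.238.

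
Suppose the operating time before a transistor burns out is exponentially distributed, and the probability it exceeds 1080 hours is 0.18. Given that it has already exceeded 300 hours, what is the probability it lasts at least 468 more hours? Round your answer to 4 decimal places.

0.4756

From e^(−λ·1080) = 0.18, λ = −ln(0.18)/1080 = 0.00158778.
Memoryless: P(X > 300+468 | X > 300) = P(X > 468) = e^(−0.00158778·468) ≈ 0.4756.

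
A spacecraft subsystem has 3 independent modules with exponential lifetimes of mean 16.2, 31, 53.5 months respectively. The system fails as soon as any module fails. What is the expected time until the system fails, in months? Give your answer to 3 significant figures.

The first failure time is exponential with rate Σλ_i = 1/16.2 + 1/31 + 1/53.5 = 0.112678 per month.
E[min] = 1/Σλ = 1/0.112678 = 8.87484 months.

8.87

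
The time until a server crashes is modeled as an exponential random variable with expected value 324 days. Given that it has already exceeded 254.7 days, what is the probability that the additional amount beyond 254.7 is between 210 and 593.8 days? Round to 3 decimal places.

The rate is λ = 1/324 = 0.00308642 per day.
Memoryless: the residual past 254.7 is again Exp(λ).
P(210 < residual < 593.8) = e^(−λ·210) − e^(−λ·593.8) = 0.52301 − 0.15998 ≈ 0.363.

0.363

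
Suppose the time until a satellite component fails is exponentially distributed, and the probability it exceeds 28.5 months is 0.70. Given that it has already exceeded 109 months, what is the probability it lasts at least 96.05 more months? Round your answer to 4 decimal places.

From e^(−λ·28.5) = 0.70, λ = −ln(0.70)/28.5 = 0.0125149.
Memoryless: P(X > 109+96.05 | X > 109) = P(X > 96.05) = e^(−0.0125149·96.05) ≈ 0.3006.

0.3006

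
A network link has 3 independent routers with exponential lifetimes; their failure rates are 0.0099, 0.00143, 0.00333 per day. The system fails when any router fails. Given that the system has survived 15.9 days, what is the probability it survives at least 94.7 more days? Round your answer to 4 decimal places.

0.2495

Time to first failure ~ Exp(Σλ) with Σλ = 0.01466.
By memorylessness, P(T > 15.9+94.7 | T > 15.9) = P(T > 94.7) = e^(−0.01466·94.7) ≈ 0.2495.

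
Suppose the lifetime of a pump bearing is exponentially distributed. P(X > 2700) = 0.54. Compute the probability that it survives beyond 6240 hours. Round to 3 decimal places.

e^(−λ·2700) = 0.54 ⇒ λ = −ln(0.54)/2700 = 0.000228217.
P(X > 6240) = e^(−0.000228217·6240) = e^(−1.4241) ≈ 0.241.

0.241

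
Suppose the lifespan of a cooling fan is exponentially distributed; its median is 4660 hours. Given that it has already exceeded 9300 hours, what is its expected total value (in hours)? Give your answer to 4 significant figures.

For an exponential, median = ln(2)/λ, so λ = ln 2 / 4660 = 0.000148744 per hour.
By memorylessness, E[X | X > 9300] = 9300 + 1/λ = 9300 + 6722.96 = 16023 hours.

16020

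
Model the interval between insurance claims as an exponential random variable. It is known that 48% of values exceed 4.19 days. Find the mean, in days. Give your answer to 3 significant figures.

5.71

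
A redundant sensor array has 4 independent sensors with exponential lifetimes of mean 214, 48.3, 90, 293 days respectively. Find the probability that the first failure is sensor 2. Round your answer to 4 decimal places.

0.5189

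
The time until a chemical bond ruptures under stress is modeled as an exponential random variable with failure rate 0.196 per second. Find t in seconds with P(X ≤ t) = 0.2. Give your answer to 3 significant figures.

Set 1 − e^(−λt) = 0.2, so t = −ln(0.8)/λ = 0.22314/0.196 ≈ 1.13849 seconds.

1.14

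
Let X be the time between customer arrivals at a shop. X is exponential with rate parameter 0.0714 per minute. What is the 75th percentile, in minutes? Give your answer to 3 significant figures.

Set 1 − e^(−λt) = 0.75, so t = −ln(0.25)/λ = 1.3863/0.0714 ≈ 19.4159 minutes.

19.4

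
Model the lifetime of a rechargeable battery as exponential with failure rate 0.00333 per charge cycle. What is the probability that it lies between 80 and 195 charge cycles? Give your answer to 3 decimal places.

P(80 < X < 195) = e^(−λ·80) − e^(−λ·195) = 0.76613 − 0.52239 ≈ 0.244.

0.244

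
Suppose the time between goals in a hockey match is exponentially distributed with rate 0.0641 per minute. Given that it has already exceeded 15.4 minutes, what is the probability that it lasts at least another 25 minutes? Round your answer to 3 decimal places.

0.201

By the memoryless property, P(X > 15.4+25 | X > 15.4) = P(X > 25).
P(X > 25) = e^(−1.6025) ≈ 0.201.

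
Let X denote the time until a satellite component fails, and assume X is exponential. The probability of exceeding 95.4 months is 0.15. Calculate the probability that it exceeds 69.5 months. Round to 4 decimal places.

0.2511

e^(−λ·95.4) = 0.15 ⇒ λ = −ln(0.15)/95.4 = 0.019886.
P(X > 69.5) = e^(−0.019886·69.5) = e^(−1.3821) ≈ 0.2511.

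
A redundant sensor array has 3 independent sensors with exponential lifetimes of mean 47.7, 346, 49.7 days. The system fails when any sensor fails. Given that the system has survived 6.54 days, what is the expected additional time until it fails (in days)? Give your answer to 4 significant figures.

22.74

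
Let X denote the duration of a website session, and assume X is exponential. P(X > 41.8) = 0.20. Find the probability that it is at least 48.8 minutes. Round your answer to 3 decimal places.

0.153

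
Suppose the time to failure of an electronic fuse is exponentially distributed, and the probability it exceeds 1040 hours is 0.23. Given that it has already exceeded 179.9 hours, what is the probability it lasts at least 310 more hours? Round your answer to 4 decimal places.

From e^(−λ·1040) = 0.23, λ = −ln(0.23)/1040 = 0.00141315.
Memoryless: P(X > 179.9+310 | X > 179.9) = P(X > 310) = e^(−0.00141315·310) ≈ 0.6453.

0.6453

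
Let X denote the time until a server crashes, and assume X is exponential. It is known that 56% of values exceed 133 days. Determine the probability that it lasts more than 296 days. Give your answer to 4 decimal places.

e^(−λ·133) = 0.56 ⇒ λ = −ln(0.56)/133 = 0.00435954.
P(X > 296) = e^(−0.00435954·296) = e^(−1.2904) ≈ 0.2752.

0.2752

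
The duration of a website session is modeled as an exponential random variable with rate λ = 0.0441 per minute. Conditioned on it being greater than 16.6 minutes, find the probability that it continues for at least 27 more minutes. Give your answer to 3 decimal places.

0.304

P(X > s+t | X > s) = e^(−λ(s+t))/e^(−λs) = e^(−λt), independent of s = 16.6.
P(X > 27) = e^(−1.1907) ≈ 0.304.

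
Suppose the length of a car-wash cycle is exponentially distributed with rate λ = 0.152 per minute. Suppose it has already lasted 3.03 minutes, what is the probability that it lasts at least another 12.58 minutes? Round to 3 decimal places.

0.148

The exponential is memoryless, so the remaining time is again Exp(λ): the condition X > 3.03 is irrelevant.
P(X > 12.58) = e^(−1.9122) ≈ 0.148.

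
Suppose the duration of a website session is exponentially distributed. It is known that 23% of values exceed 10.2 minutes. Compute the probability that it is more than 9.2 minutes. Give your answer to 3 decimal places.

e^(−λ·10.2) = 0.23 ⇒ λ = −ln(0.23)/10.2 = 0.144086.
P(X > 9.2) = e^(−0.144086·9.2) = e^(−1.3256) ≈ 0.266.

0.266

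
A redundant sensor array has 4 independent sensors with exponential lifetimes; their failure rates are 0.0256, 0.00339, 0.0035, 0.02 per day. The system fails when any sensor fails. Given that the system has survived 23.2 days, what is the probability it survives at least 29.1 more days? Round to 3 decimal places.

0.217

Time to first failure ~ Exp(Σλ) with Σλ = 0.05249.
By memorylessness, P(T > 23.2+29.1 | T > 23.2) = P(T > 29.1) = e^(−0.05249·29.1) ≈ 0.217.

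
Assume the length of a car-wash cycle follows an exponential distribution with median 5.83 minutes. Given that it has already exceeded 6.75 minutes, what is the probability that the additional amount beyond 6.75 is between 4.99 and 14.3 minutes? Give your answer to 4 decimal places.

For an exponential, median = ln(2)/λ, so λ = ln 2 / 5.83 = 0.118893 per minute.
Memoryless: the residual past 6.75 is again Exp(λ).
P(4.99 < residual < 14.3) = e^(−λ·4.99) − e^(−λ·14.3) = 0.55251 − 0.18265 ≈ 0.3699.

0.3699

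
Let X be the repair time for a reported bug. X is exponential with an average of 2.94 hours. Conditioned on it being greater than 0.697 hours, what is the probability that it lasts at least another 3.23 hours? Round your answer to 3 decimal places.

The rate is λ = 1/2.94 = 0.340136 per hour.
The exponential is memoryless, so the remaining time is again Exp(λ): the condition X > 0.697 is irrelevant.
P(X > 3.23) = e^(−1.0986) ≈ 0.333.

0.333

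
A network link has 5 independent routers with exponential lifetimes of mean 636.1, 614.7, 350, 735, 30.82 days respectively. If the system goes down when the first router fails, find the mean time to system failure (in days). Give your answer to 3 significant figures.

25.1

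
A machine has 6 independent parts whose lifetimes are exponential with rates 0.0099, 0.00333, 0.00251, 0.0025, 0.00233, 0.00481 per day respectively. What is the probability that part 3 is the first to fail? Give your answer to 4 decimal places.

0.0989

The time to first failure is exponential with rate Σλ = 0.0099 + 0.00333 + 0.00251 + 0.0025 + 0.00233 + 0.00481 = 0.02538.
P(part 3 first) = λ_3/Σλ = 0.00251/0.02538 ≈ 0.0989.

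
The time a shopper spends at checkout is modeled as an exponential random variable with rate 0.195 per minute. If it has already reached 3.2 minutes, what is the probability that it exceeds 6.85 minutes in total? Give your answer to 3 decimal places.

By the memoryless property, P(X > 3.2+3.65 | X > 3.2) = P(X > 3.65).
P(X > 3.65) = e^(−0.71175) ≈ 0.491.

0.491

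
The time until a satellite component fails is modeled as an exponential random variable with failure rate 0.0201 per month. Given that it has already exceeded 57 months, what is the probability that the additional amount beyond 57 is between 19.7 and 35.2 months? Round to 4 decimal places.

0.1802

Memoryless: the residual past 57 is again Exp(λ).
P(19.7 < residual < 35.2) = e^(−λ·19.7) − e^(−λ·35.2) = 0.67303 − 0.49286 ≈ 0.1802.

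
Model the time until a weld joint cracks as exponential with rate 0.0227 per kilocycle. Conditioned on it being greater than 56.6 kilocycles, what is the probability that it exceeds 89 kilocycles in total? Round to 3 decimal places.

0.479

P(X > s+t | X > s) = e^(−λ(s+t))/e^(−λs) = e^(−λt), independent of s = 56.6.
P(X > 32.4) = e^(−0.73548) ≈ 0.479.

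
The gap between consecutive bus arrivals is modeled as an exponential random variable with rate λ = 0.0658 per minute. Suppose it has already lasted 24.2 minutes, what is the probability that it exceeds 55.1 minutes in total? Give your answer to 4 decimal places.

0.1309

The exponential is memoryless, so the remaining time is again Exp(λ): the condition X > 24.2 is irrelevant.
P(X > 30.9) = e^(−2.0332) ≈ 0.1309.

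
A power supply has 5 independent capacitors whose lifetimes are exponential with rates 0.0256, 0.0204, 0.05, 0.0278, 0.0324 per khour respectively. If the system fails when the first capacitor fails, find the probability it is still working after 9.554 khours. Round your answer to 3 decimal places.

0.225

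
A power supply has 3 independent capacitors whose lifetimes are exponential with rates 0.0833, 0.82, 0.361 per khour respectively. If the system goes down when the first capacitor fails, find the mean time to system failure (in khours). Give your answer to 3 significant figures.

The time to first failure is exponential with rate Σλ = 0.0833 + 0.82 + 0.361 = 1.2643.
E[min] = 1/Σλ = 1/1.2643 = 0.790952 khours.

0.791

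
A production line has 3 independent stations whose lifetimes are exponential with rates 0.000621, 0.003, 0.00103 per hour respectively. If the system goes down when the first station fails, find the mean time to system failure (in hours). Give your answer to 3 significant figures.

215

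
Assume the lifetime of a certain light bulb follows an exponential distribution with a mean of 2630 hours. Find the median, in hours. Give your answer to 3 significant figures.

1820

The rate is λ = 1/2630 = 0.000380228 per hour.
Set 1 − e^(−λt) = 0.5, so t = −ln(0.5)/λ = 0.69315/0.000380228 ≈ 1822.98 hours.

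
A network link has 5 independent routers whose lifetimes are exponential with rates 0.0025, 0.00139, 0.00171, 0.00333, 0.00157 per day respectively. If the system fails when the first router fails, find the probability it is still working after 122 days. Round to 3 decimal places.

The time to first failure is exponential with rate Σλ = 0.0025 + 0.00139 + 0.00171 + 0.00333 + 0.00157 = 0.0105.
P(min > 122) = e^(−0.0105·122) = e^(−1.281) ≈ 0.278.

0.278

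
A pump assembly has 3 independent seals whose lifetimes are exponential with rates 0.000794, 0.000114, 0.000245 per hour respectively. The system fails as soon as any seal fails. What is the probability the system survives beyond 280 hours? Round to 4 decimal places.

0.7241

The time to first failure is exponential with rate Σλ = 0.000794 + 0.000114 + 0.000245 = 0.001153.
P(min > 280) = e^(−0.001153·280) = e^(−0.32284) ≈ 0.7241.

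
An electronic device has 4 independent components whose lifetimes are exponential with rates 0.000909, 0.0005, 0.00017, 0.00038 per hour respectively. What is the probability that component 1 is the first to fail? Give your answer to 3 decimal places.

0.464

The time to first failure is exponential with rate Σλ = 0.000909 + 0.0005 + 0.00017 + 0.00038 = 0.001959.
P(component 1 first) = λ_1/Σλ = 0.000909/0.001959 ≈ 0.464.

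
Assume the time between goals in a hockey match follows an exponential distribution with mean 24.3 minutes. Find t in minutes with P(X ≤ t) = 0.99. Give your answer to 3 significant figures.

The rate is λ = 1/24.3 = 0.0411523 per minute.
Set 1 − e^(−λt) = 0.99, so t = −ln(0.01)/λ = 4.6052/0.0411523 ≈ 111.906 minutes.

112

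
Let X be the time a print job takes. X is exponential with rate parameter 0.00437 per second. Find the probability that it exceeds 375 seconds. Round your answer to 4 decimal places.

0.1942

P(X > 375) = e^(−λ·375) = e^(−1.6387) ≈ 0.1942.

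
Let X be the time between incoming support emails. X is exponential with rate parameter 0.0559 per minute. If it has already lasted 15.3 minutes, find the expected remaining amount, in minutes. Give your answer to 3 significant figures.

17.9

By memorylessness, the remaining amount past any threshold is again Exp(λ) with mean 1/λ = 17.8891 minutes.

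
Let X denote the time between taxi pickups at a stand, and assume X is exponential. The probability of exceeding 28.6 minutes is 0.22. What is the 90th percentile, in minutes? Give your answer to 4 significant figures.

43.49

e^(−λ·28.6) = 0.22 ⇒ λ = −ln(0.22)/28.6 = 0.0529415.
90th percentile: 1 − e^(−λt) = 0.9, t = −ln(0.1)/λ = 43.493 minutes.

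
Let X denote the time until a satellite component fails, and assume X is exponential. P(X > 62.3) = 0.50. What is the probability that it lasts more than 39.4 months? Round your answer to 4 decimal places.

e^(−λ·62.3) = 0.50 ⇒ λ = −ln(0.50)/62.3 = 0.011126.
P(X > 39.4) = e^(−0.011126·39.4) = e^(−0.43836) ≈ 0.6451.

0.6451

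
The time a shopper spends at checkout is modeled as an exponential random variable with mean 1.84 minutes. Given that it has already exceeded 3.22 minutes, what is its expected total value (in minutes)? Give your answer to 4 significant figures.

The rate is λ = 1/1.84 = 0.543478 per minute.
By memorylessness, E[X | X > 3.22] = 3.22 + 1/λ = 3.22 + 1.84 = 5.06 minutes.

5.060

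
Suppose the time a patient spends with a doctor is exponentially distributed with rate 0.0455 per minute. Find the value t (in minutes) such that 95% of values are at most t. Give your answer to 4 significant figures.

65.84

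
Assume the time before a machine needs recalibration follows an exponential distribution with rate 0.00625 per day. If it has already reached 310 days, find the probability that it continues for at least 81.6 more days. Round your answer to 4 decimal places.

P(X > s+t | X > s) = e^(−λ(s+t))/e^(−λs) = e^(−λt), independent of s = 310.
P(X > 81.6) = e^(−0.51) ≈ 0.6005.

0.6005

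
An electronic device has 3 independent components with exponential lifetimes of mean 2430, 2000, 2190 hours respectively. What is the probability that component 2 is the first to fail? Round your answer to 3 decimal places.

0.365

Rates: λ_i = 1/mean_i → 0.000411523, 0.0005, 0.000456621; Σλ = 0.00136814.
P(component 2 first) = λ_2/Σλ = 0.0005/0.00136814 ≈ 0.365.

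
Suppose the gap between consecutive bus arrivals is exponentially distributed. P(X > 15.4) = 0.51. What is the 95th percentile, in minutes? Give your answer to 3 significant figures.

e^(−λ·15.4) = 0.51 ⇒ λ = −ln(0.51)/15.4 = 0.0437237.
95th percentile: 1 − e^(−λt) = 0.95, t = −ln(0.05)/λ = 68.5151 minutes.

68.5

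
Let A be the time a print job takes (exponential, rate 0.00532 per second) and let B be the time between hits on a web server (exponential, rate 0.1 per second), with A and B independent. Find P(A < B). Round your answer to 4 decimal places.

λ_1 = 0.00532, λ_2 = 0.1.
For independent exponentials, P(A < B) = λ_1/(λ_1+λ_2) = 0.00532/0.10532 ≈ 0.0505.

0.0505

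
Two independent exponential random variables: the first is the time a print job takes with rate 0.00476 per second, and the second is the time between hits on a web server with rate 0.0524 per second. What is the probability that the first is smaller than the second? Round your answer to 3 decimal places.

0.083

λ_1 = 0.00476, λ_2 = 0.0524.
For independent exponentials, P(the first < the second) = λ_1/(λ_1+λ_2) = 0.00476/0.05716 ≈ 0.083.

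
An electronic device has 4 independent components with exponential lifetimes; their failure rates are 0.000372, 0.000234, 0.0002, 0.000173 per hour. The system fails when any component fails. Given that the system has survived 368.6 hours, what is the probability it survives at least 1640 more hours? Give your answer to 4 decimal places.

0.2008

Time to first failure ~ Exp(Σλ) with Σλ = 0.000979.
By memorylessness, P(T > 368.6+1640 | T > 368.6) = P(T > 1640) = e^(−0.000979·1640) ≈ 0.2008.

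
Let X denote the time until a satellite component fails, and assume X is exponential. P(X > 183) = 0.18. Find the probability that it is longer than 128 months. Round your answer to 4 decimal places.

0.3014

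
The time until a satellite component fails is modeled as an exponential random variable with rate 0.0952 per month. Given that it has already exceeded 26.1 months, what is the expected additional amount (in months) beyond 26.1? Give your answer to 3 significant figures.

10.5

By memorylessness, the remaining amount past any threshold is again Exp(λ) with mean 1/λ = 10.5042 months.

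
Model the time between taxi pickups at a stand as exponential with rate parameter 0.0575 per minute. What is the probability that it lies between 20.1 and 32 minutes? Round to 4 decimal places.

P(20.1 < X < 32) = e^(−λ·20.1) − e^(−λ·32) = 0.31482 − 0.15882 ≈ 0.1560.

0.1560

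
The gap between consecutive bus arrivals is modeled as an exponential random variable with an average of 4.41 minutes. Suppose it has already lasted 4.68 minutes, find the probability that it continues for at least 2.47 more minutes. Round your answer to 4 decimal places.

The rate is λ = 1/4.41 = 0.226757 per minute.
P(X > s+t | X > s) = e^(−λ(s+t))/e^(−λs) = e^(−λt), independent of s = 4.68.
P(X > 2.47) = e^(−0.56009) ≈ 0.5712.

0.5712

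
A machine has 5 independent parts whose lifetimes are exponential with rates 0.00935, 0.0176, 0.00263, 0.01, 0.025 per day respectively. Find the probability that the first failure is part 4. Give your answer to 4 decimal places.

The time to first failure is exponential with rate Σλ = 0.00935 + 0.0176 + 0.00263 + 0.01 + 0.025 = 0.06458.
P(part 4 first) = λ_4/Σλ = 0.01/0.06458 ≈ 0.1548.

0.1548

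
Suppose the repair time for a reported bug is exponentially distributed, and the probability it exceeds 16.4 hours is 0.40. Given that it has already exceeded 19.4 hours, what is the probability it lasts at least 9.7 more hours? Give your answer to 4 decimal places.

0.5816

From e^(−λ·16.4) = 0.40, λ = −ln(0.40)/16.4 = 0.0558714.
Memoryless: P(X > 19.4+9.7 | X > 19.4) = P(X > 9.7) = e^(−0.0558714·9.7) ≈ 0.5816.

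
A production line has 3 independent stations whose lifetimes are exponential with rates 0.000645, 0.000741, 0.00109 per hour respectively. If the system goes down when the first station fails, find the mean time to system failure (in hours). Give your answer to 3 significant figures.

404

The time to first failure is exponential with rate Σλ = 0.000645 + 0.000741 + 0.00109 = 0.002476.
E[min] = 1/Σλ = 1/0.002476 = 403.877 hours.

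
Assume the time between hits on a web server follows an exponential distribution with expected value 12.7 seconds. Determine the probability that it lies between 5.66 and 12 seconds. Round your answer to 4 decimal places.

0.2517

The rate is λ = 1/12.7 = 0.0787402 per second.
P(5.66 < X < 12) = e^(−λ·5.66) − e^(−λ·12) = 0.64040 − 0.38873 ≈ 0.2517.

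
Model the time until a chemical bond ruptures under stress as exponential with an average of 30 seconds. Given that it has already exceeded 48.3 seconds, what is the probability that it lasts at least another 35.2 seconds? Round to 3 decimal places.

0.309

The rate is λ = 1/30 = 0.0333333 per second.
P(X > s+t | X > s) = e^(−λ(s+t))/e^(−λs) = e^(−λt), independent of s = 48.3.
P(X > 35.2) = e^(−1.1733) ≈ 0.309.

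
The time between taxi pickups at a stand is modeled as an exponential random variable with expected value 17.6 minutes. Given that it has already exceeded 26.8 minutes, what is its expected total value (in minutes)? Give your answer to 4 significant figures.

The rate is λ = 1/17.6 = 0.0568182 per minute.
By memorylessness, E[X | X > 26.8] = 26.8 + 1/λ = 26.8 + 17.6 = 44.4 minutes.

44.40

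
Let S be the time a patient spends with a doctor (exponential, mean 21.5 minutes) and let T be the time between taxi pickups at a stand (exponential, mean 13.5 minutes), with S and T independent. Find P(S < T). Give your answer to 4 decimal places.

λ_1 = 1/21.5 = 0.0465116, λ_2 = 1/13.5 = 0.0740741.
For independent exponentials, P(S < T) = λ_1/(λ_1+λ_2) = 0.0465116/0.120586 ≈ 0.3857.

0.3857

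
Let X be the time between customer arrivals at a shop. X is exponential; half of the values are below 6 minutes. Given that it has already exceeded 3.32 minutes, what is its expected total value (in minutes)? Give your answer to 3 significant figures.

For an exponential, median = ln(2)/λ, so λ = ln 2 / 6 = 0.115525 per minute.
By memorylessness, E[X | X > 3.32] = 3.32 + 1/λ = 3.32 + 8.65617 = 11.9762 minutes.

12.0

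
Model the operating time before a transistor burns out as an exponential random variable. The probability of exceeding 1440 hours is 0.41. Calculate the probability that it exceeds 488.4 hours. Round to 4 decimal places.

0.7390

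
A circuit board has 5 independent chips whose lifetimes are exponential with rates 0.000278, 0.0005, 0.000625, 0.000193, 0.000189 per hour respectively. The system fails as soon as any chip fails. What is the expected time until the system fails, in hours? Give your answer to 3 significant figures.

The time to first failure is exponential with rate Σλ = 0.000278 + 0.0005 + 0.000625 + 0.000193 + 0.000189 = 0.001785.
E[min] = 1/Σλ = 1/0.001785 = 560.224 hours.

560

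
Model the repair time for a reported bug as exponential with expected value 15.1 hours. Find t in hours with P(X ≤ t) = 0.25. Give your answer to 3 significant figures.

The rate is λ = 1/15.1 = 0.0662252 per hour.
Set 1 − e^(−λt) = 0.25, so t = −ln(0.75)/λ = 0.28768/0.0662252 ≈ 4.344 hours.

4.34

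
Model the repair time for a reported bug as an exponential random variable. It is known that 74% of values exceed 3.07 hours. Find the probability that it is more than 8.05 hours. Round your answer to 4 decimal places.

e^(−λ·3.07) = 0.74 ⇒ λ = −ln(0.74)/3.07 = 0.0980798.
P(X > 8.05) = e^(−0.0980798·8.05) = e^(−0.78954) ≈ 0.4541.

0.4541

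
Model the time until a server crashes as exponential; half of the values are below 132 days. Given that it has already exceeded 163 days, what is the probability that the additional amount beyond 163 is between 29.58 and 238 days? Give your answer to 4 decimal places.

0.5696

For an exponential, median = ln(2)/λ, so λ = ln 2 / 132 = 0.00525112 per day.
Memoryless: the residual past 163 is again Exp(λ).
P(29.58 < residual < 238) = e^(−λ·29.58) − e^(−λ·238) = 0.85613 − 0.28657 ≈ 0.5696.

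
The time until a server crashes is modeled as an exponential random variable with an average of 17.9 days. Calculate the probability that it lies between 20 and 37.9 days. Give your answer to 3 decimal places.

0.207

The rate is λ = 1/17.9 = 0.0558659 per day.
P(20 < X < 37.9) = e^(−λ·20) − e^(−λ·37.9) = 0.32716 − 0.12035 ≈ 0.207.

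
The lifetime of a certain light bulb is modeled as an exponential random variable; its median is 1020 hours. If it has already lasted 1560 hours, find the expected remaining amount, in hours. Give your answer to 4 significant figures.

For an exponential, median = ln(2)/λ, so λ = ln 2 / 1020 = 0.000679556 per hour.
By memorylessness, the remaining amount past any threshold is again Exp(λ) with mean 1/λ = 1471.55 hours.

1472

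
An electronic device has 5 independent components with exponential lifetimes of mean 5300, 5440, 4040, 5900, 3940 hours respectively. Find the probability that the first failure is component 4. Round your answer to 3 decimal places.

0.162

Rates: λ_i = 1/mean_i → 0.000188679, 0.000183824, 0.000247525, 0.000169492, 0.000253807; Σλ = 0.00104333.
P(component 4 first) = λ_4/Σλ = 0.000169492/0.00104333 ≈ 0.162.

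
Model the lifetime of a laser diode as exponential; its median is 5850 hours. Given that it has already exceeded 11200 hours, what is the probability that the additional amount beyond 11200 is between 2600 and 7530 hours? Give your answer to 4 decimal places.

For an exponential, median = ln(2)/λ, so λ = ln 2 / 5850 = 0.000118487 per hour.
Memoryless: the residual past 11200 is again Exp(λ).
P(2600 < residual < 7530) = e^(−λ·2600) − e^(−λ·7530) = 0.73487 − 0.40975 ≈ 0.3251.

0.3251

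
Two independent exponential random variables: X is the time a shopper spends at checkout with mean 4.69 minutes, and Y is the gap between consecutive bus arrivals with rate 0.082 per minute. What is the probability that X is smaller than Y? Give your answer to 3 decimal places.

0.722

λ_1 = 1/4.69 = 0.21322, λ_2 = 0.082.
For independent exponentials, P(X < Y) = λ_1/(λ_1+λ_2) = 0.21322/0.29522 ≈ 0.722.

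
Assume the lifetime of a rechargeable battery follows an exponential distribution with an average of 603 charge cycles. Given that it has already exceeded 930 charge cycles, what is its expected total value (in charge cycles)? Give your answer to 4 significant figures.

The rate is λ = 1/603 = 0.00165837 per charge cycle.
By memorylessness, E[X | X > 930] = 930 + 1/λ = 930 + 603 = 1533 charge cycles.

1533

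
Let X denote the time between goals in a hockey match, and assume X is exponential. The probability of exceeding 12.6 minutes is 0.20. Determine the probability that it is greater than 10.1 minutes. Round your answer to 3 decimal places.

0.275

e^(−λ·12.6) = 0.20 ⇒ λ = −ln(0.20)/12.6 = 0.127733.
P(X > 10.1) = e^(−0.127733·10.1) = e^(−1.2901) ≈ 0.275.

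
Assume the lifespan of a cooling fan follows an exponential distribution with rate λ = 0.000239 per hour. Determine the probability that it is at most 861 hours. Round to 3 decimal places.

0.186

P(X ≤ 861) = 1 − e^(−λ·861) = 1 − e^(−0.20578) ≈ 0.186.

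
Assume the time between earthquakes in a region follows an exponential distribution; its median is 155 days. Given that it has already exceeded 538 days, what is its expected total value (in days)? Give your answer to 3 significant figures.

762

For an exponential, median = ln(2)/λ, so λ = ln 2 / 155 = 0.00447192 per day.
By memorylessness, E[X | X > 538] = 538 + 1/λ = 538 + 223.618 = 761.618 days.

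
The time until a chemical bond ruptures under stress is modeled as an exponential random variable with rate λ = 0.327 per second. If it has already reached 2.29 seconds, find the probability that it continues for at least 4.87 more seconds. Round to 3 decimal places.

0.203

P(X > s+t | X > s) = e^(−λ(s+t))/e^(−λs) = e^(−λt), independent of s = 2.29.
P(X > 4.87) = e^(−1.5925) ≈ 0.203.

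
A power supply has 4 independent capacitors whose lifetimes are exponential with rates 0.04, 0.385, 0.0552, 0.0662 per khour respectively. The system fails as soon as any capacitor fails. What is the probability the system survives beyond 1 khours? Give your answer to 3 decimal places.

The time to first failure is exponential with rate Σλ = 0.04 + 0.385 + 0.0552 + 0.0662 = 0.5464.
P(min > 1) = e^(−0.5464·1) = e^(−0.5464) ≈ 0.579.

0.579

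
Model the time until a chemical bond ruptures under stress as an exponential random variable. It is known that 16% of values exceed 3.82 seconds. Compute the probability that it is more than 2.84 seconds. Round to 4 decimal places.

0.2560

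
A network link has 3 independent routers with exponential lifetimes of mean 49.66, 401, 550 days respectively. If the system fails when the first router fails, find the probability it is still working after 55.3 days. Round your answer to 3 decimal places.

0.259

The first failure time is exponential with rate Σλ_i = 1/49.66 + 1/401 + 1/550 = 0.0244489 per day.
P(min > 55.3) = e^(−0.0244489·55.3) = e^(−1.352) ≈ 0.259.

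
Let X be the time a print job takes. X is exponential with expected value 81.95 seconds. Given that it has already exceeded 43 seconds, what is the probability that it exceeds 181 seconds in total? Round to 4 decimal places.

The rate is λ = 1/81.95 = 0.0122026 per second.
By the memoryless property, P(X > 43+138 | X > 43) = P(X > 138).
P(X > 138) = e^(−1.684) ≈ 0.1856.

0.1856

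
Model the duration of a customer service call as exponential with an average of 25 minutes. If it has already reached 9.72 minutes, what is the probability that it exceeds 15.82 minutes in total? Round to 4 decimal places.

0.7835

The rate is λ = 1/25 = 0.04 per minute.
The exponential is memoryless, so the remaining time is again Exp(λ): the condition X > 9.72 is irrelevant.
P(X > 6.1) = e^(−0.244) ≈ 0.7835.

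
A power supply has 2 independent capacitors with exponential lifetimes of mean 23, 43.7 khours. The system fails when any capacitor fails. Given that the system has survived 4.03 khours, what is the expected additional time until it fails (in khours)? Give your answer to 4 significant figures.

First-failure rate Σλ = 1/23 + 1/43.7 = 0.0663616.
By memorylessness the expected residual is 1/Σλ = 15.069 khours, regardless of the 4.03 already elapsed.

15.07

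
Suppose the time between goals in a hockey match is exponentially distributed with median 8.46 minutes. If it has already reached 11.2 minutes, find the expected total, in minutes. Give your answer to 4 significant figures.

For an exponential, median = ln(2)/λ, so λ = ln 2 / 8.46 = 0.0819323 per minute.
By memorylessness, E[X | X > 11.2] = 11.2 + 1/λ = 11.2 + 12.2052 = 23.4052 minutes.

23.41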